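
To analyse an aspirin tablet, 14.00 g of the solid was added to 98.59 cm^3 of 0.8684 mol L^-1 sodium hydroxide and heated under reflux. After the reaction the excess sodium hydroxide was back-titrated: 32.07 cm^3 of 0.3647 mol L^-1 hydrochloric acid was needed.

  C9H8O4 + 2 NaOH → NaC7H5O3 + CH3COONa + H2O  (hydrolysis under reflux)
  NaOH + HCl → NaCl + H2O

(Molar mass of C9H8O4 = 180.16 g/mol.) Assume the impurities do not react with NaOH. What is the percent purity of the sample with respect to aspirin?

47.56 %

n(NaOH) added = 0.09859 × 0.8684 = 0.08562 mol
n(HCl) used in back-titration = 0.03207 × 0.3647 = 0.01170 mol
n(NaOH) left over = 0.01170 mol (1:1 ratio)
n(NaOH) consumed by analyte = 0.08562 − 0.01170 = 0.07392 mol
From the 1:2 ratio, n(C9H8O4) = 1/2 × 0.07392 = 0.03696 mol
mass of C9H8O4 = 0.03696 × 180.16 = 6.659 g
% C9H8O4 = 6.659 / 14.00 × 100 = 47.56 %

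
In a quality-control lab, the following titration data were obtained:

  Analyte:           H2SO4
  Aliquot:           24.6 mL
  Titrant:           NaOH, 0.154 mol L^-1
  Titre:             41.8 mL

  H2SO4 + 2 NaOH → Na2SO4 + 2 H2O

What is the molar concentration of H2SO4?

n(NaOH) = 0.0418 L × 0.154 mol/L = 6.44 × 10^-3 mol
From the 1:2 mole ratio, n(H2SO4) = 1/2 × 6.44 × 10^-3 = 3.22 × 10^-3 mol
[H2SO4] = 3.22 × 10^-3 mol / 0.0246 L = 0.131 mol/L

0.131 mol/L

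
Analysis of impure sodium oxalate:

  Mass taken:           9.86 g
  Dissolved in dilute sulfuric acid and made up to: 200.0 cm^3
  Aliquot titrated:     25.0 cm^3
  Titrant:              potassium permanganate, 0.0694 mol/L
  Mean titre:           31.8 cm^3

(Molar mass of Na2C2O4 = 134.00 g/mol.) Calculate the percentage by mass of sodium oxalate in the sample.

60.0 %

2 MnO4^- + 5 C2O4^2- + 16 H^+ → 2 Mn^2+ + 10 CO2 + 8 H2O
n(KMnO4) per titration = 0.0318 × 0.0694 = 2.21 × 10^-3 mol
From the 5:2 ratio, n(Na2C2O4) in each aliquot = 5/2 × 2.21 × 10^-3 = 5.52 × 10^-3 mol
n(Na2C2O4) in the whole flask = 5.52 × 10^-3 × 200.0/25.0 = 0.0441 mol
mass of Na2C2O4 = 0.0441 × 134.00 = 5.91 g
% Na2C2O4 = 5.91 / 9.86 × 100 = 60.0 %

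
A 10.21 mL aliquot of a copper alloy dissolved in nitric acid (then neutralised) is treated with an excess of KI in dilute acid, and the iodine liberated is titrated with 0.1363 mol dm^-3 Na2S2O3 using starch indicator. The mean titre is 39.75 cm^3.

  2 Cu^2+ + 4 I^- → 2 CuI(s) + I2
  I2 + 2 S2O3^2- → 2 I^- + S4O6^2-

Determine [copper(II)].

n(S2O3^2-) = 0.03975 × 0.1363 = 5.418 × 10^-3 mol
n(I2) = n(S2O3^2-)/2 = 2.709 × 10^-3 mol
From the 2:1 ratio, n(Cu2+) in the aliquot = 2/1 × 2.709 × 10^-3 = 5.418 × 10^-3 mol
[Cu2+] = 5.418 × 10^-3 / 0.01021 = 0.5306 mol/L

0.5306 mol/L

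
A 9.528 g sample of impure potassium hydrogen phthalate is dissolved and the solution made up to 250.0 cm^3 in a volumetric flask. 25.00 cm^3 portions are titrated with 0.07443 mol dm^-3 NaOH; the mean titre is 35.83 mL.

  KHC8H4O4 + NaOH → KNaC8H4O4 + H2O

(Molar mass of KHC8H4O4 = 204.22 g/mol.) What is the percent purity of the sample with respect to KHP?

57.16 %

n(NaOH) per titration = 0.03583 × 0.07443 = 2.667 × 10^-3 mol
n(KHC8H4O4) in each aliquot = 2.667 × 10^-3 mol (1:1 ratio)
n(KHC8H4O4) in the whole flask = 2.667 × 10^-3 × 250.0/25.00 = 0.02667 mol
mass of KHC8H4O4 = 0.02667 × 204.22 = 5.446 g
% KHC8H4O4 = 5.446 / 9.528 × 100 = 57.16 %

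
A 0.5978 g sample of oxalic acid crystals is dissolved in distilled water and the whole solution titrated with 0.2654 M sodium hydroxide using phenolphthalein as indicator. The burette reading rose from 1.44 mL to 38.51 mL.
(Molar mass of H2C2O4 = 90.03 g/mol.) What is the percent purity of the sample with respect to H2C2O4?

74.08 %

H2C2O4 + 2 NaOH → Na2C2O4 + 2 H2O
n(NaOH) = 0.03707 L × 0.2654 mol/L = 9.838 × 10^-3 mol
From the 1:2 ratio, n(H2C2O4) = 1/2 × 9.838 × 10^-3 = 4.919 × 10^-3 mol
mass of H2C2O4 = 4.919 × 10^-3 × 90.03 g/mol = 0.4429 g
% H2C2O4 = 0.4429 / 0.5978 × 100 = 74.08 %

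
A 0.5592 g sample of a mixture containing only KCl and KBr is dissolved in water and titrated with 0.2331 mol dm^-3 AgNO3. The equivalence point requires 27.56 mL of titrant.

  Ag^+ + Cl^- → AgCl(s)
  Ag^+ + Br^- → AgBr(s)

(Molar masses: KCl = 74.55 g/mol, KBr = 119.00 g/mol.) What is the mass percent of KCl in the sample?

61.57 %

n(AgNO3) = 0.02756 × 0.2331 = 6.424 × 10^-3 mol
Let x = n(KCl), y = n(KBr).
Titrant: 1x + 1y = 6.424 × 10^-3;  mass: 74.55x + 119.00y = 0.5592
Solving, x = 4.618 × 10^-3 mol, y = 1.806 × 10^-3 mol
mass of KCl = 4.618 × 10^-3 × 74.55 = 0.3443 g
% KCl = 0.3443 / 0.5592 × 100 = 61.57 %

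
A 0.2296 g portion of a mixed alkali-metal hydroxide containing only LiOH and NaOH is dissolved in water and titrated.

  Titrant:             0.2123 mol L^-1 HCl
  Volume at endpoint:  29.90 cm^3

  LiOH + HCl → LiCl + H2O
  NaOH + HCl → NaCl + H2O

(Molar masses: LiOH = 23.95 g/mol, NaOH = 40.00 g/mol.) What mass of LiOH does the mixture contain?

0.03628 g

n(HCl) = 0.02990 × 0.2123 = 6.348 × 10^-3 mol
Let x = n(LiOH), y = n(NaOH).
Titrant: 1x + 1y = 6.348 × 10^-3;  mass: 23.95x + 40.00y = 0.2296
Solving, x = 1.515 × 10^-3 mol, y = 4.833 × 10^-3 mol
mass of LiOH = 1.515 × 10^-3 × 23.95 = 0.03628 g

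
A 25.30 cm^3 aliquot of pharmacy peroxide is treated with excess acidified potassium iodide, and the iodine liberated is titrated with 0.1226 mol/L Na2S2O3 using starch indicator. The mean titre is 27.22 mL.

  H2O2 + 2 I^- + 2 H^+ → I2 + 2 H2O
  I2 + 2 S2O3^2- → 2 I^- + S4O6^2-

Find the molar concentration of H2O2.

0.06595 mol/L

n(S2O3^2-) = 0.02722 × 0.1226 = 3.337 × 10^-3 mol
n(I2) = n(S2O3^2-)/2 = 1.669 × 10^-3 mol
n(H2O2) in the aliquot = 1.669 × 10^-3 mol (1:1 ratio)
[H2O2] = 1.669 × 10^-3 / 0.02530 = 0.06595 mol/L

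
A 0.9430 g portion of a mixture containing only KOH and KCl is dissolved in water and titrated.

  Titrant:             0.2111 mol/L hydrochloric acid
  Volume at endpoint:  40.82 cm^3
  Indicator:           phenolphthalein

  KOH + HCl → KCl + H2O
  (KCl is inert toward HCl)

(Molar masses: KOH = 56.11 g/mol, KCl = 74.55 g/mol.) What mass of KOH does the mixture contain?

n(HCl) = 0.04082 × 0.2111 = 8.617 × 10^-3 mol
Let x = n(KOH), y = n(KCl).
Titrant: 1x = 8.617 × 10^-3;  mass: 56.11x + 74.55y = 0.9430
Solving, x = 8.617 × 10^-3 mol, y = 6.164 × 10^-3 mol
mass of KOH = 8.617 × 10^-3 × 56.11 = 0.4835 g

0.4835 g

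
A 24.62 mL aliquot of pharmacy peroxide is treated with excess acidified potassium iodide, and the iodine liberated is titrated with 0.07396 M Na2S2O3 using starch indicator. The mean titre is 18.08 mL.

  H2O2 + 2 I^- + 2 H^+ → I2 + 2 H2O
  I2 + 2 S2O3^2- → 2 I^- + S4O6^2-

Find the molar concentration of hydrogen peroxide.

0.02716 M

n(S2O3^2-) = 0.01808 × 0.07396 = 1.337 × 10^-3 mol
n(I2) = n(S2O3^2-)/2 = 6.686 × 10^-4 mol
n(H2O2) in the aliquot = 6.686 × 10^-4 mol (1:1 ratio)
[H2O2] = 6.686 × 10^-4 / 0.02462 = 0.02716 mol/L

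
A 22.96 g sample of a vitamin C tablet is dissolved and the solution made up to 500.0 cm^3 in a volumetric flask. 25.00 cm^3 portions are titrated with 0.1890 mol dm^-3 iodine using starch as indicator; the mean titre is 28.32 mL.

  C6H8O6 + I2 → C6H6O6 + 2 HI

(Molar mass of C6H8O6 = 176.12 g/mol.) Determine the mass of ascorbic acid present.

n(I2) per titration = 0.02832 × 0.1890 = 5.352 × 10^-3 mol
n(C6H8O6) in each aliquot = 5.352 × 10^-3 mol (1:1 ratio)
n(C6H8O6) in the whole flask = 5.352 × 10^-3 × 500.0/25.00 = 0.1070 mol
mass of C6H8O6 = 0.1070 × 176.12 = 18.85 g

18.85 g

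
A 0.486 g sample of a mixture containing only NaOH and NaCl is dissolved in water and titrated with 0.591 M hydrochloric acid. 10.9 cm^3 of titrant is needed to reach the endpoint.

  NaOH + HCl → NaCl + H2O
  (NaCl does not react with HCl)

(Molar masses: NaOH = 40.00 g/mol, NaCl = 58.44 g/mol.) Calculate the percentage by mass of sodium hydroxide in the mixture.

n(HCl) = 0.0109 × 0.591 = 6.44 × 10^-3 mol
Let x = n(NaOH), y = n(NaCl).
Titrant: 1x = 6.44 × 10^-3;  mass: 40.00x + 58.44y = 0.486
Solving, x = 6.44 × 10^-3 mol, y = 3.91 × 10^-3 mol
mass of NaOH = 6.44 × 10^-3 × 40.00 = 0.258 g
% NaOH = 0.258 / 0.486 × 100 = 53.0 %

53.0 %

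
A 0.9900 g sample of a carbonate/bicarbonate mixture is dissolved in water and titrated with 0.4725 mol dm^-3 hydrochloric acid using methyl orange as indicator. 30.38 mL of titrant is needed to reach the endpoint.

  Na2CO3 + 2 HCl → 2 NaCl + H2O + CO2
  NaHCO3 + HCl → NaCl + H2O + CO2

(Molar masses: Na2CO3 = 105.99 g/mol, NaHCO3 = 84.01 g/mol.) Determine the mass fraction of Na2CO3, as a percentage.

n(HCl) = 0.03038 × 0.4725 = 0.01435 mol
Let x = n(Na2CO3), y = n(NaHCO3).
Titrant: 2x + 1y = 0.01435;  mass: 105.99x + 84.01y = 0.9900
Solving, x = 3.481 × 10^-3 mol, y = 7.393 × 10^-3 mol
mass of Na2CO3 = 3.481 × 10^-3 × 105.99 = 0.3690 g
% Na2CO3 = 0.3690 / 0.9900 × 100 = 37.27 %

37.27 %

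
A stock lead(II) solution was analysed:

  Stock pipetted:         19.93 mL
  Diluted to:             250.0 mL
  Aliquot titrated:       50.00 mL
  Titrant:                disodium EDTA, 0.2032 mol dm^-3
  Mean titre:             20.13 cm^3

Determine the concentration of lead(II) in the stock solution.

Pb^2+ + EDTA^4- → [Pb(EDTA)]^2-
n(EDTA) = 0.02013 × 0.2032 = 4.090 × 10^-3 mol
n(Pb2+) in the aliquot = 4.090 × 10^-3 mol (1:1 ratio)
[Pb2+]_dilute = 4.090 × 10^-3 / 0.05000 = 0.08181 mol/L
Dilution factor = 250.0 / 19.93 = 12.54
[Pb2+]_stock = 0.08181 × 12.54 = 1.026 mol/L

1.026 mol/L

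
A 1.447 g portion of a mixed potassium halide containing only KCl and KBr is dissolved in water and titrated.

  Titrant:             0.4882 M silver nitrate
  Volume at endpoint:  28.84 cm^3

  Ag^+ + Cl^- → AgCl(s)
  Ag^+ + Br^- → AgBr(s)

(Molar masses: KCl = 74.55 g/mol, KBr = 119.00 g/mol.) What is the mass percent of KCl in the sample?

n(AgNO3) = 0.02884 × 0.4882 = 0.01408 mol
Let x = n(KCl), y = n(KBr).
Titrant: 1x + 1y = 0.01408;  mass: 74.55x + 119.00y = 1.447
Solving, x = 5.140 × 10^-3 mol, y = 8.939 × 10^-3 mol
mass of KCl = 5.140 × 10^-3 × 74.55 = 0.3832 g
% KCl = 0.3832 / 1.447 × 100 = 26.48 %

26.48 %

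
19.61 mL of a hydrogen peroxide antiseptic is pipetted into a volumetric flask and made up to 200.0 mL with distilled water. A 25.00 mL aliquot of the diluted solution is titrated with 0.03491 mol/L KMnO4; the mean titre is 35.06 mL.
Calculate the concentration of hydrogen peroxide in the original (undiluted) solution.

1.248 mol/L

2 MnO4^- + 5 H2O2 + 6 H^+ → 2 Mn^2+ + 5 O2 + 8 H2O
n(KMnO4) = 0.03506 × 0.03491 = 1.224 × 10^-3 mol
From the 5:2 ratio, n(H2O2) in the aliquot = 5/2 × 1.224 × 10^-3 = 3.060 × 10^-3 mol
[H2O2]_dilute = 3.060 × 10^-3 / 0.02500 = 0.1224 mol/L
Dilution factor = 200.0 / 19.61 = 10.20
[H2O2]_stock = 0.1224 × 10.20 = 1.248 mol/L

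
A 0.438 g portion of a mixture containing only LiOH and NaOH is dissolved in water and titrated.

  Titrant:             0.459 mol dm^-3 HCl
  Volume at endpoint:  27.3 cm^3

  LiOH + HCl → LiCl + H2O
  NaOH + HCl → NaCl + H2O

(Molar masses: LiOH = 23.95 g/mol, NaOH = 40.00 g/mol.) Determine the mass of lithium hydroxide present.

0.0943 g

n(HCl) = 0.0273 × 0.459 = 0.0125 mol
Let x = n(LiOH), y = n(NaOH).
Titrant: 1x + 1y = 0.0125;  mass: 23.95x + 40.00y = 0.438
Solving, x = 3.94 × 10^-3 mol, y = 8.59 × 10^-3 mol
mass of LiOH = 3.94 × 10^-3 × 23.95 = 0.0943 g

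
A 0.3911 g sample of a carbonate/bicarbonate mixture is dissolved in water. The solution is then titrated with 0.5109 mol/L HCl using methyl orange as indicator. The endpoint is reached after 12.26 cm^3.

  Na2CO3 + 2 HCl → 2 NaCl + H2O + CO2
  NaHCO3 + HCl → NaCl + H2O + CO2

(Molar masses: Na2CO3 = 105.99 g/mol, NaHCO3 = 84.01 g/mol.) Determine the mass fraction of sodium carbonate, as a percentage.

59.03 %

n(HCl) = 0.01226 × 0.5109 = 6.264 × 10^-3 mol
Let x = n(Na2CO3), y = n(NaHCO3).
Titrant: 2x + 1y = 6.264 × 10^-3;  mass: 105.99x + 84.01y = 0.3911
Solving, x = 2.178 × 10^-3 mol, y = 1.907 × 10^-3 mol
mass of Na2CO3 = 2.178 × 10^-3 × 105.99 = 0.2309 g
% Na2CO3 = 0.2309 / 0.3911 × 100 = 59.03 %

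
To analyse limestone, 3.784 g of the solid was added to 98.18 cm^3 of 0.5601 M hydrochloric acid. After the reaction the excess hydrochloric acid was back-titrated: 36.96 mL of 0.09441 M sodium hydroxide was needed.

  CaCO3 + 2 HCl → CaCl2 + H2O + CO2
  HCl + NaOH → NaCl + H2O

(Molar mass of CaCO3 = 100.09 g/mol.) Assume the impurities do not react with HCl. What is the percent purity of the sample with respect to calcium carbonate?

n(HCl) added = 0.09818 × 0.5601 = 0.05499 mol
n(NaOH) used in back-titration = 0.03696 × 0.09441 = 3.489 × 10^-3 mol
n(HCl) left over = 3.489 × 10^-3 mol (1:1 ratio)
n(HCl) consumed by analyte = 0.05499 − 3.489 × 10^-3 = 0.05150 mol
From the 1:2 ratio, n(CaCO3) = 1/2 × 0.05150 = 0.02575 mol
mass of CaCO3 = 0.02575 × 100.09 = 2.577 g
% CaCO3 = 2.577 / 3.784 × 100 = 68.11 %

68.11 %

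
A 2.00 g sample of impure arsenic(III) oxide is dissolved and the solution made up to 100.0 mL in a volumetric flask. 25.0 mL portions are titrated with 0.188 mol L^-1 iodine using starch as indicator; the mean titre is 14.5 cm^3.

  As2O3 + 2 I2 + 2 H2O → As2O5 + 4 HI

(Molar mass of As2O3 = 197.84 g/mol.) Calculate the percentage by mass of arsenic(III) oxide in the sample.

n(I2) per titration = 0.0145 × 0.188 = 2.73 × 10^-3 mol
From the 1:2 ratio, n(As2O3) in each aliquot = 1/2 × 2.73 × 10^-3 = 1.36 × 10^-3 mol
n(As2O3) in the whole flask = 1.36 × 10^-3 × 100.0/25.0 = 5.45 × 10^-3 mol
mass of As2O3 = 5.45 × 10^-3 × 197.84 = 1.08 g
% As2O3 = 1.08 / 2.00 × 100 = 53.9 %

53.9 %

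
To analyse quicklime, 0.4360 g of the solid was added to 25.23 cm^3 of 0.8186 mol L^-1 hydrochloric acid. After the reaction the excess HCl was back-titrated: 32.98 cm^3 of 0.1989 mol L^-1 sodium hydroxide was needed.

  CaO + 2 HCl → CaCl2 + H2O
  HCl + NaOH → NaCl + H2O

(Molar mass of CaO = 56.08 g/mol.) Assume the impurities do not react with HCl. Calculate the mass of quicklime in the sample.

n(HCl) added = 0.02523 × 0.8186 = 0.02065 mol
n(NaOH) used in back-titration = 0.03298 × 0.1989 = 6.560 × 10^-3 mol
n(HCl) left over = 6.560 × 10^-3 mol (1:1 ratio)
n(HCl) consumed by analyte = 0.02065 − 6.560 × 10^-3 = 0.01409 mol
From the 1:2 ratio, n(CaO) = 1/2 × 0.01409 = 7.047 × 10^-3 mol
mass of CaO = 7.047 × 10^-3 × 56.08 = 0.3952 g

0.3952 g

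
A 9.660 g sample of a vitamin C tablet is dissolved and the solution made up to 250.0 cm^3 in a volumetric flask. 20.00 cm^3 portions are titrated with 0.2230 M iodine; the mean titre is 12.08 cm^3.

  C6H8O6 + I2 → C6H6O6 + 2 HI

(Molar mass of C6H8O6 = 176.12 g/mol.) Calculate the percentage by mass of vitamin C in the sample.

n(I2) per titration = 0.01208 × 0.2230 = 2.694 × 10^-3 mol
n(C6H8O6) in each aliquot = 2.694 × 10^-3 mol (1:1 ratio)
n(C6H8O6) in the whole flask = 2.694 × 10^-3 × 250.0/20.00 = 0.03367 mol
mass of C6H8O6 = 0.03367 × 176.12 = 5.930 g
% C6H8O6 = 5.930 / 9.660 × 100 = 61.39 %

61.39 %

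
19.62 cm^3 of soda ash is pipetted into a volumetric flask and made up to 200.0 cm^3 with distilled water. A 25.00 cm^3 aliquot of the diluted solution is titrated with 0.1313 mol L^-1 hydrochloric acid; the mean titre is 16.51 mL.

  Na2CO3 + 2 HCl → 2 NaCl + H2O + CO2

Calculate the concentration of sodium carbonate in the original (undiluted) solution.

n(HCl) = 0.01651 × 0.1313 = 2.168 × 10^-3 mol
From the 1:2 ratio, n(Na2CO3) in the aliquot = 1/2 × 2.168 × 10^-3 = 1.084 × 10^-3 mol
[Na2CO3]_dilute = 1.084 × 10^-3 / 0.02500 = 0.04336 mol/L
Dilution factor = 200.0 / 19.62 = 10.19
[Na2CO3]_stock = 0.04336 × 10.19 = 0.4419 mol/L

0.4419 mol/L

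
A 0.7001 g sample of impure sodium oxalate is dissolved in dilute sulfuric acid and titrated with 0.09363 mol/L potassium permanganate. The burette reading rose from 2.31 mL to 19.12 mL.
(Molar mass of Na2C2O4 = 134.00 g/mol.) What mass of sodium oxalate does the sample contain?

2 MnO4^- + 5 C2O4^2- + 16 H^+ → 2 Mn^2+ + 10 CO2 + 8 H2O
n(KMnO4) = 0.01681 L × 0.09363 mol/L = 1.574 × 10^-3 mol
From the 5:2 ratio, n(Na2C2O4) = 5/2 × 1.574 × 10^-3 = 3.935 × 10^-3 mol
mass of Na2C2O4 = 3.935 × 10^-3 × 134.00 g/mol = 0.5273 g

0.5273 g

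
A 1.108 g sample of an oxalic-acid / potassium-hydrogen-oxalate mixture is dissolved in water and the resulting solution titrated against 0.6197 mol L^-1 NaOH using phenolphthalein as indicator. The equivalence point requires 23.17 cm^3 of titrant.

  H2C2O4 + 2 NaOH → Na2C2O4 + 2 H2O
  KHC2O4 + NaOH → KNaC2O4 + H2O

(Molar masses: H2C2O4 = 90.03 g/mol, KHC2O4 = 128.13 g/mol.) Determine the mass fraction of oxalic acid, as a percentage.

35.77 %

n(NaOH) = 0.02317 × 0.6197 = 0.01436 mol
Let x = n(H2C2O4), y = n(KHC2O4).
Titrant: 2x + 1y = 0.01436;  mass: 90.03x + 128.13y = 1.108
Solving, x = 4.402 × 10^-3 mol, y = 5.554 × 10^-3 mol
mass of H2C2O4 = 4.402 × 10^-3 × 90.03 = 0.3963 g
% H2C2O4 = 0.3963 / 1.108 × 100 = 35.77 %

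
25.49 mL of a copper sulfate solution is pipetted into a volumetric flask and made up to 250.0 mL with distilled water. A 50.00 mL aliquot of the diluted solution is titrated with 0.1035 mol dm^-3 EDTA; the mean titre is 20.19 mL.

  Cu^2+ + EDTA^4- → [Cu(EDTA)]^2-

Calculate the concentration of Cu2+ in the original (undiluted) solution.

n(EDTA) = 0.02019 × 0.1035 = 2.090 × 10^-3 mol
n(Cu2+) in the aliquot = 2.090 × 10^-3 mol (1:1 ratio)
[Cu2+]_dilute = 2.090 × 10^-3 / 0.05000 = 0.04179 mol/L
Dilution factor = 250.0 / 25.49 = 9.808
[Cu2+]_stock = 0.04179 × 9.808 = 0.4099 mol/L

0.4099 mol/L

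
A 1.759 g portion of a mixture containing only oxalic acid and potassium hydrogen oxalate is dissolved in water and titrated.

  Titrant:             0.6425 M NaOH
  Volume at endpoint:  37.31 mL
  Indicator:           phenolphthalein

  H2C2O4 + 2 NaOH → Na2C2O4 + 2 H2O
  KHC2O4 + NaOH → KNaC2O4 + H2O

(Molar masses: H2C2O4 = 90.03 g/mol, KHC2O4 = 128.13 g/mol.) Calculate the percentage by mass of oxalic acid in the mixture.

40.41 %

n(NaOH) = 0.03731 × 0.6425 = 0.02397 mol
Let x = n(H2C2O4), y = n(KHC2O4).
Titrant: 2x + 1y = 0.02397;  mass: 90.03x + 128.13y = 1.759
Solving, x = 7.896 × 10^-3 mol, y = 8.180 × 10^-3 mol
mass of H2C2O4 = 7.896 × 10^-3 × 90.03 = 0.7108 g
% H2C2O4 = 0.7108 / 1.759 × 100 = 40.41 %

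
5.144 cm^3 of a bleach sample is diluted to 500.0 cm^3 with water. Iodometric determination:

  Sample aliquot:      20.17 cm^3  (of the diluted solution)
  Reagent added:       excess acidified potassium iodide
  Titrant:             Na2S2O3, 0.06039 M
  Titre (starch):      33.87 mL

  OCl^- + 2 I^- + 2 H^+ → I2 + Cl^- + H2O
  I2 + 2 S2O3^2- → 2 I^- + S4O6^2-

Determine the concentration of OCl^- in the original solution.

4.928 M

n(S2O3^2-) = 0.03387 × 0.06039 = 2.045 × 10^-3 mol
n(I2) = n(S2O3^2-)/2 = 1.023 × 10^-3 mol
n(OCl^-) in the aliquot = 1.023 × 10^-3 mol (1:1 ratio)
[OCl^-]_dilute = 1.023 × 10^-3 / 0.02017 = 0.05070 mol/L
[OCl^-]_original = 0.05070 × 500.0/5.144 = 4.928 mol/L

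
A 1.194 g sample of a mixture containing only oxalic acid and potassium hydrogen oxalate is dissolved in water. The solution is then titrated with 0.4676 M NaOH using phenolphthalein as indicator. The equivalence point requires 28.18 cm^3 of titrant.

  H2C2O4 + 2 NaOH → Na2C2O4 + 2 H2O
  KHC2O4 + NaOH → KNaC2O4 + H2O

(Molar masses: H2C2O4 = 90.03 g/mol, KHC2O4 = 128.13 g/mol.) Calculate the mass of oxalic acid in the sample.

0.2677 g

n(NaOH) = 0.02818 × 0.4676 = 0.01318 mol
Let x = n(H2C2O4), y = n(KHC2O4).
Titrant: 2x + 1y = 0.01318;  mass: 90.03x + 128.13y = 1.194
Solving, x = 2.974 × 10^-3 mol, y = 7.229 × 10^-3 mol
mass of H2C2O4 = 2.974 × 10^-3 × 90.03 = 0.2677 g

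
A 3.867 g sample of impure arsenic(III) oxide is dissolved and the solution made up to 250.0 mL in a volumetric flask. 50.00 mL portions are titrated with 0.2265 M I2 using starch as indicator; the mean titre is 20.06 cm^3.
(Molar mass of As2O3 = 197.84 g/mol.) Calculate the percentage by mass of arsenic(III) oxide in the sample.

As2O3 + 2 I2 + 2 H2O → As2O5 + 4 HI
n(I2) per titration = 0.02006 × 0.2265 = 4.544 × 10^-3 mol
From the 1:2 ratio, n(As2O3) in each aliquot = 1/2 × 4.544 × 10^-3 = 2.272 × 10^-3 mol
n(As2O3) in the whole flask = 2.272 × 10^-3 × 250.0/50.00 = 0.01136 mol
mass of As2O3 = 0.01136 × 197.84 = 2.247 g
% As2O3 = 2.247 / 3.867 × 100 = 58.11 %

58.11 %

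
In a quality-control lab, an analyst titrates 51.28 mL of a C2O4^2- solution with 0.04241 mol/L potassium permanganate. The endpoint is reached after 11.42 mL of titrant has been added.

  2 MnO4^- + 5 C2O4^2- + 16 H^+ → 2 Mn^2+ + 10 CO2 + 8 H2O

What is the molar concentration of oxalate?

n(KMnO4) = 0.01142 L × 0.04241 mol/L = 4.843 × 10^-4 mol
From the 5:2 mole ratio, n(C2O4^2-) = 5/2 × 4.843 × 10^-4 = 1.211 × 10^-3 mol
[C2O4^2-] = 1.211 × 10^-3 mol / 0.05128 L = 0.02361 mol/L

0.02361 mol/L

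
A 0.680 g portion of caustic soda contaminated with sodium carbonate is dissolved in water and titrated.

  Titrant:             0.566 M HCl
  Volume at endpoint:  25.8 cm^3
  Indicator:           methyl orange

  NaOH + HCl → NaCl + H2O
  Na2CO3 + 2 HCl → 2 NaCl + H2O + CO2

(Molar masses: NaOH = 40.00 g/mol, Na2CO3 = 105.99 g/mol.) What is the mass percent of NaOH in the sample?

n(HCl) = 0.0258 × 0.566 = 0.0146 mol
Let x = n(NaOH), y = n(Na2CO3).
Titrant: 1x + 2y = 0.0146;  mass: 40.00x + 105.99y = 0.680
Solving, x = 7.22 × 10^-3 mol, y = 3.69 × 10^-3 mol
mass of NaOH = 7.22 × 10^-3 × 40.00 = 0.289 g
% NaOH = 0.289 / 0.680 × 100 = 42.5 %

42.5 %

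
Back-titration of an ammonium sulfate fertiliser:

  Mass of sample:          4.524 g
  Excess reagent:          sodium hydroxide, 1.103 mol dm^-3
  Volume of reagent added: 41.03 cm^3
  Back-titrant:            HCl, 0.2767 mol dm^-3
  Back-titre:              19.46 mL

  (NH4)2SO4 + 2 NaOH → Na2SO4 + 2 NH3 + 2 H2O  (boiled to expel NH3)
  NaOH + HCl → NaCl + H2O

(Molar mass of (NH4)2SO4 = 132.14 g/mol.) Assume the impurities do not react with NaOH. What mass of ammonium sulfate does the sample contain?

n(NaOH) added = 0.04103 × 1.103 = 0.04526 mol
n(HCl) used in back-titration = 0.01946 × 0.2767 = 5.385 × 10^-3 mol
n(NaOH) left over = 5.385 × 10^-3 mol (1:1 ratio)
n(NaOH) consumed by analyte = 0.04526 − 5.385 × 10^-3 = 0.03987 mol
From the 1:2 ratio, n((NH4)2SO4) = 1/2 × 0.03987 = 0.01994 mol
mass of (NH4)2SO4 = 0.01994 × 132.14 = 2.634 g

2.634 g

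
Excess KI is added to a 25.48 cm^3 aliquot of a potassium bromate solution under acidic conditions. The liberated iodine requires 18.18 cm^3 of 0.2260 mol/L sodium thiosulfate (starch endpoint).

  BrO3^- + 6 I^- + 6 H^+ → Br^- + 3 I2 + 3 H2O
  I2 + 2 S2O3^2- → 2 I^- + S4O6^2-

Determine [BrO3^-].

0.02688 mol/L

n(S2O3^2-) = 0.01818 × 0.2260 = 4.109 × 10^-3 mol
n(I2) = n(S2O3^2-)/2 = 2.054 × 10^-3 mol
From the 1:3 ratio, n(BrO3^-) in the aliquot = 1/3 × 2.054 × 10^-3 = 6.848 × 10^-4 mol
[BrO3^-] = 6.848 × 10^-4 / 0.02548 = 0.02688 mol/L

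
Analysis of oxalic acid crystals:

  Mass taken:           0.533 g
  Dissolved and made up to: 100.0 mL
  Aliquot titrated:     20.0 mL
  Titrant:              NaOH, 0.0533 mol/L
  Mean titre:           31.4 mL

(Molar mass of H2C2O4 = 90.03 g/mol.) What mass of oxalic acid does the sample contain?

0.377 g

H2C2O4 + 2 NaOH → Na2C2O4 + 2 H2O
n(NaOH) per titration = 0.0314 × 0.0533 = 1.67 × 10^-3 mol
From the 1:2 ratio, n(H2C2O4) in each aliquot = 1/2 × 1.67 × 10^-3 = 8.37 × 10^-4 mol
n(H2C2O4) in the whole flask = 8.37 × 10^-4 × 100.0/20.0 = 4.18 × 10^-3 mol
mass of H2C2O4 = 4.18 × 10^-3 × 90.03 = 0.377 g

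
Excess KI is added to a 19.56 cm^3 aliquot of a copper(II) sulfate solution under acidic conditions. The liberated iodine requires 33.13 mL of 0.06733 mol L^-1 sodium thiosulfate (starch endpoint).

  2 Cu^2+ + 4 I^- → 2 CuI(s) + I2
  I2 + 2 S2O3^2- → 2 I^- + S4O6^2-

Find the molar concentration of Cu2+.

n(S2O3^2-) = 0.03313 × 0.06733 = 2.231 × 10^-3 mol
n(I2) = n(S2O3^2-)/2 = 1.115 × 10^-3 mol
From the 2:1 ratio, n(Cu2+) in the aliquot = 2/1 × 1.115 × 10^-3 = 2.231 × 10^-3 mol
[Cu2+] = 2.231 × 10^-3 / 0.01956 = 0.1140 mol/L

0.1140 mol/L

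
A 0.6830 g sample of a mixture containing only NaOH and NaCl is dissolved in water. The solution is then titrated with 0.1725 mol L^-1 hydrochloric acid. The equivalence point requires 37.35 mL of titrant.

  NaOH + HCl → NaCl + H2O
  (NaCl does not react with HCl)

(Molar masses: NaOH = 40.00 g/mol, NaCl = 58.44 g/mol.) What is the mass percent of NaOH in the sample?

n(HCl) = 0.03735 × 0.1725 = 6.443 × 10^-3 mol
Let x = n(NaOH), y = n(NaCl).
Titrant: 1x = 6.443 × 10^-3;  mass: 40.00x + 58.44y = 0.6830
Solving, x = 6.443 × 10^-3 mol, y = 7.277 × 10^-3 mol
mass of NaOH = 6.443 × 10^-3 × 40.00 = 0.2577 g
% NaOH = 0.2577 / 0.6830 × 100 = 37.73 %

37.73 %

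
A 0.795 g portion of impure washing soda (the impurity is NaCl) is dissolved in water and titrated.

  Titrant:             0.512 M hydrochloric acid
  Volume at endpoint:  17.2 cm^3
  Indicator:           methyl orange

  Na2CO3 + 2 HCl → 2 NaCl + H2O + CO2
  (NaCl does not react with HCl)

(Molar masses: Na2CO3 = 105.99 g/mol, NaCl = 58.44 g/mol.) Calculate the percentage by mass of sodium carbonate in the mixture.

58.7 %

n(HCl) = 0.0172 × 0.512 = 8.81 × 10^-3 mol
Let x = n(Na2CO3), y = n(NaCl).
Titrant: 2x = 8.81 × 10^-3;  mass: 105.99x + 58.44y = 0.795
Solving, x = 4.40 × 10^-3 mol, y = 5.62 × 10^-3 mol
mass of Na2CO3 = 4.40 × 10^-3 × 105.99 = 0.467 g
% Na2CO3 = 0.467 / 0.795 × 100 = 58.7 %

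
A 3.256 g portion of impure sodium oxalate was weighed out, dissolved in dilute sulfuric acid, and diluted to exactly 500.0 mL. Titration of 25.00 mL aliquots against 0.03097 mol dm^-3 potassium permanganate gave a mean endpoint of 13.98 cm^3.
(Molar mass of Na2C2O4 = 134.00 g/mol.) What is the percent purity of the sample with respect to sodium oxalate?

89.09 %

2 MnO4^- + 5 C2O4^2- + 16 H^+ → 2 Mn^2+ + 10 CO2 + 8 H2O
n(KMnO4) per titration = 0.01398 × 0.03097 = 4.330 × 10^-4 mol
From the 5:2 ratio, n(Na2C2O4) in each aliquot = 5/2 × 4.330 × 10^-4 = 1.082 × 10^-3 mol
n(Na2C2O4) in the whole flask = 1.082 × 10^-3 × 500.0/25.00 = 0.02165 mol
mass of Na2C2O4 = 0.02165 × 134.00 = 2.901 g
% Na2C2O4 = 2.901 / 3.256 × 100 = 89.09 %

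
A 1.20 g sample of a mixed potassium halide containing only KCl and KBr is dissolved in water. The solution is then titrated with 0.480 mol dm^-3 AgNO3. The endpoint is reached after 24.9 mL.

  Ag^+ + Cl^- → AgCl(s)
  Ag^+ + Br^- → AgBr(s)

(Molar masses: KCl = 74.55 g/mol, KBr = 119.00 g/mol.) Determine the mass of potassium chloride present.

0.373 g

n(AgNO3) = 0.0249 × 0.480 = 0.0120 mol
Let x = n(KCl), y = n(KBr).
Titrant: 1x + 1y = 0.0120;  mass: 74.55x + 119.00y = 1.20
Solving, x = 5.00 × 10^-3 mol, y = 6.95 × 10^-3 mol
mass of KCl = 5.00 × 10^-3 × 74.55 = 0.373 g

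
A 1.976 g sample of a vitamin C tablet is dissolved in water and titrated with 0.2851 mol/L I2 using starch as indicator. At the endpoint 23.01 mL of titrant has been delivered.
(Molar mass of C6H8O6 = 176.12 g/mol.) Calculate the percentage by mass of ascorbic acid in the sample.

58.47 %

C6H8O6 + I2 → C6H6O6 + 2 HI
n(I2) = 0.02301 L × 0.2851 mol/L = 6.560 × 10^-3 mol
n(C6H8O6) = 6.560 × 10^-3 mol (1:1 ratio)
mass of C6H8O6 = 6.560 × 10^-3 × 176.12 g/mol = 1.155 g
% C6H8O6 = 1.155 / 1.976 × 100 = 58.47 %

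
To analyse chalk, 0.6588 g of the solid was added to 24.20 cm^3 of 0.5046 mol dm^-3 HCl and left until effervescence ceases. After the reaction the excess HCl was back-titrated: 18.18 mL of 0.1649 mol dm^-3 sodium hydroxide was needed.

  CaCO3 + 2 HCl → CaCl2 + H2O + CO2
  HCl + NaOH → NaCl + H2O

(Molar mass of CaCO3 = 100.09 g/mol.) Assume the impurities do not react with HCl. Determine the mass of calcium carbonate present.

0.4611 g

n(HCl) added = 0.02420 × 0.5046 = 0.01221 mol
n(NaOH) used in back-titration = 0.01818 × 0.1649 = 2.998 × 10^-3 mol
n(HCl) left over = 2.998 × 10^-3 mol (1:1 ratio)
n(HCl) consumed by analyte = 0.01221 − 2.998 × 10^-3 = 9.213 × 10^-3 mol
From the 1:2 ratio, n(CaCO3) = 1/2 × 9.213 × 10^-3 = 4.607 × 10^-3 mol
mass of CaCO3 = 4.607 × 10^-3 × 100.09 = 0.4611 g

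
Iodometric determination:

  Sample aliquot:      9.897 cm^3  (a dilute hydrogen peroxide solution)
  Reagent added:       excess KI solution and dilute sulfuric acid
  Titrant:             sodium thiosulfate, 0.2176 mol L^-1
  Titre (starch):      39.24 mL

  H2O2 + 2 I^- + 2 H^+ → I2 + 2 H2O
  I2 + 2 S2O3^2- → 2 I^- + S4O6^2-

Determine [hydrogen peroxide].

n(S2O3^2-) = 0.03924 × 0.2176 = 8.539 × 10^-3 mol
n(I2) = n(S2O3^2-)/2 = 4.269 × 10^-3 mol
n(H2O2) in the aliquot = 4.269 × 10^-3 mol (1:1 ratio)
[H2O2] = 4.269 × 10^-3 / 0.009897 = 0.4314 mol/L

0.4314 mol/L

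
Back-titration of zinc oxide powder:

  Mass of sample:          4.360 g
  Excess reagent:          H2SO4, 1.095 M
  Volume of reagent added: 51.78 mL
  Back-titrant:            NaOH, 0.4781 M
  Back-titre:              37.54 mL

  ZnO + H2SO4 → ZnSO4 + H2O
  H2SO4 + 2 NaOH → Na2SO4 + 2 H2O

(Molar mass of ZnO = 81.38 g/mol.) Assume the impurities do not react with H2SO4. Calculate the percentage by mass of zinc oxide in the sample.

89.08 %

n(H2SO4) added = 0.05178 × 1.095 = 0.05670 mol
n(NaOH) used in back-titration = 0.03754 × 0.4781 = 0.01795 mol
From the 1:2 ratio, n(H2SO4) left over = 1/2 × 0.01795 = 8.974 × 10^-3 mol
n(H2SO4) consumed by analyte = 0.05670 − 8.974 × 10^-3 = 0.04773 mol
n(ZnO) = 0.04773 mol (1:1 ratio)
mass of ZnO = 0.04773 × 81.38 = 3.884 g
% ZnO = 3.884 / 4.360 × 100 = 89.08 %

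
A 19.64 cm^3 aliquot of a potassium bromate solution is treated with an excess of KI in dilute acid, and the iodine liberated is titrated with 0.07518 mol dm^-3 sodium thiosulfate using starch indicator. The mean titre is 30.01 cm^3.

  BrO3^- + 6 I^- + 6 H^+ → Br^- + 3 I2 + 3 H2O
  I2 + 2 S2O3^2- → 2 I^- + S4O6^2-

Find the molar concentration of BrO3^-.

n(S2O3^2-) = 0.03001 × 0.07518 = 2.256 × 10^-3 mol
n(I2) = n(S2O3^2-)/2 = 1.128 × 10^-3 mol
From the 1:3 ratio, n(BrO3^-) in the aliquot = 1/3 × 1.128 × 10^-3 = 3.760 × 10^-4 mol
[BrO3^-] = 3.760 × 10^-4 / 0.01964 = 0.01915 mol/L

0.01915 mol/L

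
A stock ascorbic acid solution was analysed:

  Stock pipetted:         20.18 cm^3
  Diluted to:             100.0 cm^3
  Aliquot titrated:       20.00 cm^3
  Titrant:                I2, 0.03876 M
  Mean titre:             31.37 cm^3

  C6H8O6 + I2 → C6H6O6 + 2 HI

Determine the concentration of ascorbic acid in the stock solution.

n(I2) = 0.03137 × 0.03876 = 1.216 × 10^-3 mol
n(C6H8O6) in the aliquot = 1.216 × 10^-3 mol (1:1 ratio)
[C6H8O6]_dilute = 1.216 × 10^-3 / 0.02000 = 0.06080 mol/L
Dilution factor = 100.0 / 20.18 = 4.955
[C6H8O6]_stock = 0.06080 × 4.955 = 0.3013 mol/L

0.3013 M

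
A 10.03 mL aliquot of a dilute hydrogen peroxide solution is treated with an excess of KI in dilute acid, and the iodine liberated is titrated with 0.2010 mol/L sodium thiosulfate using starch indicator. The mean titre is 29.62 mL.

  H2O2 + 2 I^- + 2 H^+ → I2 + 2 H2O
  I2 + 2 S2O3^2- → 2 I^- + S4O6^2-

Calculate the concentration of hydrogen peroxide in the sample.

0.2968 mol/L

n(S2O3^2-) = 0.02962 × 0.2010 = 5.954 × 10^-3 mol
n(I2) = n(S2O3^2-)/2 = 2.977 × 10^-3 mol
n(H2O2) in the aliquot = 2.977 × 10^-3 mol (1:1 ratio)
[H2O2] = 2.977 × 10^-3 / 0.01003 = 0.2968 mol/L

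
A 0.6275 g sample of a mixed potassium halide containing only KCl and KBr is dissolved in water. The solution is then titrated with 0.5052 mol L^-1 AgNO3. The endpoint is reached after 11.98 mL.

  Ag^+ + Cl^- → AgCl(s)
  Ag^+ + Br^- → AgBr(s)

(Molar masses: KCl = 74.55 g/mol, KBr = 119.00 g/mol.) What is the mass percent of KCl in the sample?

n(AgNO3) = 0.01198 × 0.5052 = 6.052 × 10^-3 mol
Let x = n(KCl), y = n(KBr).
Titrant: 1x + 1y = 6.052 × 10^-3;  mass: 74.55x + 119.00y = 0.6275
Solving, x = 2.086 × 10^-3 mol, y = 3.966 × 10^-3 mol
mass of KCl = 2.086 × 10^-3 × 74.55 = 0.1555 g
% KCl = 0.1555 / 0.6275 × 100 = 24.78 %

24.78 %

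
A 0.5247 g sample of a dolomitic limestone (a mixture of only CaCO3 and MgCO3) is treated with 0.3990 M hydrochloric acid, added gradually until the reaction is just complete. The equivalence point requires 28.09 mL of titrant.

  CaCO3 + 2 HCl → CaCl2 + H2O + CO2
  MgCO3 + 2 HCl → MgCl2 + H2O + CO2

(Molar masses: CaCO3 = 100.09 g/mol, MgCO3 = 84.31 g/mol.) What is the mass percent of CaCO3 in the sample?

63.14 %

n(HCl) = 0.02809 × 0.3990 = 0.01121 mol
Let x = n(CaCO3), y = n(MgCO3).
Titrant: 2x + 2y = 0.01121;  mass: 100.09x + 84.31y = 0.5247
Solving, x = 3.310 × 10^-3 mol, y = 2.294 × 10^-3 mol
mass of CaCO3 = 3.310 × 10^-3 × 100.09 = 0.3313 g
% CaCO3 = 0.3313 / 0.5247 × 100 = 63.14 %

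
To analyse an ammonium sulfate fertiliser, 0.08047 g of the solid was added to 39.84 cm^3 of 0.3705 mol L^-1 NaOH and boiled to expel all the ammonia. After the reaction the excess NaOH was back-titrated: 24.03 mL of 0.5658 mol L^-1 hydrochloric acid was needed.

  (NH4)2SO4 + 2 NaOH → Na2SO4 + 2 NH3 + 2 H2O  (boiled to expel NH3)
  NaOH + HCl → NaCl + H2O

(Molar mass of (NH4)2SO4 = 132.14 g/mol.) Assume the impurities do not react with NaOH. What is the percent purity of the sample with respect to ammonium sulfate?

n(NaOH) added = 0.03984 × 0.3705 = 0.01476 mol
n(HCl) used in back-titration = 0.02403 × 0.5658 = 0.01360 mol
n(NaOH) left over = 0.01360 mol (1:1 ratio)
n(NaOH) consumed by analyte = 0.01476 − 0.01360 = 1.165 × 10^-3 mol
From the 1:2 ratio, n((NH4)2SO4) = 1/2 × 1.165 × 10^-3 = 5.823 × 10^-4 mol
mass of (NH4)2SO4 = 5.823 × 10^-4 × 132.14 = 0.07694 g
% (NH4)2SO4 = 0.07694 / 0.08047 × 100 = 95.62 %

95.62 %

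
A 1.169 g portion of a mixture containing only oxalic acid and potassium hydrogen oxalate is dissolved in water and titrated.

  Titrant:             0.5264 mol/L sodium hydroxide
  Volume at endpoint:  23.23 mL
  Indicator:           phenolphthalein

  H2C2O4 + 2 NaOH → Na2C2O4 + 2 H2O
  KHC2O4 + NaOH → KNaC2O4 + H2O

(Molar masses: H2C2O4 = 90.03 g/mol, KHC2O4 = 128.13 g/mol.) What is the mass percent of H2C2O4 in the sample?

18.43 %

n(NaOH) = 0.02323 × 0.5264 = 0.01223 mol
Let x = n(H2C2O4), y = n(KHC2O4).
Titrant: 2x + 1y = 0.01223;  mass: 90.03x + 128.13y = 1.169
Solving, x = 2.393 × 10^-3 mol, y = 7.442 × 10^-3 mol
mass of H2C2O4 = 2.393 × 10^-3 × 90.03 = 0.2155 g
% H2C2O4 = 0.2155 / 1.169 × 100 = 18.43 %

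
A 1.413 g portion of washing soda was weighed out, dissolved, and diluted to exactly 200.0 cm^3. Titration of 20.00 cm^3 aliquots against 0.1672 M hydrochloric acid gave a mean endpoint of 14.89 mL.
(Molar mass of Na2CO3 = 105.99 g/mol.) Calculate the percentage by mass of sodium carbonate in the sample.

Na2CO3 + 2 HCl → 2 NaCl + H2O + CO2
n(HCl) per titration = 0.01489 × 0.1672 = 2.490 × 10^-3 mol
From the 1:2 ratio, n(Na2CO3) in each aliquot = 1/2 × 2.490 × 10^-3 = 1.245 × 10^-3 mol
n(Na2CO3) in the whole flask = 1.245 × 10^-3 × 200.0/20.00 = 0.01245 mol
mass of Na2CO3 = 0.01245 × 105.99 = 1.319 g
% Na2CO3 = 1.319 / 1.413 × 100 = 93.37 %

93.37 %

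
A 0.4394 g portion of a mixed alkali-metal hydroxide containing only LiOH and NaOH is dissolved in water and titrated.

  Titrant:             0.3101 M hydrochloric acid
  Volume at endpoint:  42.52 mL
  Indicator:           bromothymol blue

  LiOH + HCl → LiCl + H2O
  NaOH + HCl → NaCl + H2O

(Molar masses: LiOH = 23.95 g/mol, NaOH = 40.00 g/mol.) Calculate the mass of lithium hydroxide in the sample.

n(HCl) = 0.04252 × 0.3101 = 0.01319 mol
Let x = n(LiOH), y = n(NaOH).
Titrant: 1x + 1y = 0.01319;  mass: 23.95x + 40.00y = 0.4394
Solving, x = 5.484 × 10^-3 mol, y = 7.701 × 10^-3 mol
mass of LiOH = 5.484 × 10^-3 × 23.95 = 0.1313 g

0.1313 g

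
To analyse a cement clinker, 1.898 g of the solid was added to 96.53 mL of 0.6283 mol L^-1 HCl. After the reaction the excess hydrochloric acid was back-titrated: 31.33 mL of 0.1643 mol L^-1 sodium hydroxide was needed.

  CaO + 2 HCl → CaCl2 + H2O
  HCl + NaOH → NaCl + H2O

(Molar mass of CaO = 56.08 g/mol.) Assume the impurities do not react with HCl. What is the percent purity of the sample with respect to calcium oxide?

82.00 %

n(HCl) added = 0.09653 × 0.6283 = 0.06065 mol
n(NaOH) used in back-titration = 0.03133 × 0.1643 = 5.148 × 10^-3 mol
n(HCl) left over = 5.148 × 10^-3 mol (1:1 ratio)
n(HCl) consumed by analyte = 0.06065 − 5.148 × 10^-3 = 0.05550 mol
From the 1:2 ratio, n(CaO) = 1/2 × 0.05550 = 0.02775 mol
mass of CaO = 0.02775 × 56.08 = 1.556 g
% CaO = 1.556 / 1.898 × 100 = 82.00 %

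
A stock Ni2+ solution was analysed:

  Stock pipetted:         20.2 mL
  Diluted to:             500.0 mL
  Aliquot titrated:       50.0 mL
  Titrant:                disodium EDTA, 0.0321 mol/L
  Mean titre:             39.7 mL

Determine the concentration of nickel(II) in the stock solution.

0.631 mol/L

Ni^2+ + EDTA^4- → [Ni(EDTA)]^2-
n(EDTA) = 0.0397 × 0.0321 = 1.27 × 10^-3 mol
n(Ni2+) in the aliquot = 1.27 × 10^-3 mol (1:1 ratio)
[Ni2+]_dilute = 1.27 × 10^-3 / 0.0500 = 0.0255 mol/L
Dilution factor = 500.0 / 20.2 = 24.75
[Ni2+]_stock = 0.0255 × 24.75 = 0.631 mol/L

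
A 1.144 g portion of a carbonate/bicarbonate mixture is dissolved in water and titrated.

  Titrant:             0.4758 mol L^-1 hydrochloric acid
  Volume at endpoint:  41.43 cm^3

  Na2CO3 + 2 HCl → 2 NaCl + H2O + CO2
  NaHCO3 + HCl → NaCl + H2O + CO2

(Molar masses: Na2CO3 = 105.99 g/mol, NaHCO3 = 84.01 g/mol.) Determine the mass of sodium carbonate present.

0.8749 g

n(HCl) = 0.04143 × 0.4758 = 0.01971 mol
Let x = n(Na2CO3), y = n(NaHCO3).
Titrant: 2x + 1y = 0.01971;  mass: 105.99x + 84.01y = 1.144
Solving, x = 8.255 × 10^-3 mol, y = 3.203 × 10^-3 mol
mass of Na2CO3 = 8.255 × 10^-3 × 105.99 = 0.8749 g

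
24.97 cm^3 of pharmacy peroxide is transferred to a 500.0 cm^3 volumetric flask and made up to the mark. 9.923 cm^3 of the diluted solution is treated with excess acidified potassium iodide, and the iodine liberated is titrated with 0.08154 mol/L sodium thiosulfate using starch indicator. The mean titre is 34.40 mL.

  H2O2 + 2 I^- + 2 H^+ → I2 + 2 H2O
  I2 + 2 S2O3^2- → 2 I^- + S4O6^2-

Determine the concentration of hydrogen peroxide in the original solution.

n(S2O3^2-) = 0.03440 × 0.08154 = 2.805 × 10^-3 mol
n(I2) = n(S2O3^2-)/2 = 1.402 × 10^-3 mol
n(H2O2) in the aliquot = 1.402 × 10^-3 mol (1:1 ratio)
[H2O2]_dilute = 1.402 × 10^-3 / 0.009923 = 0.1413 mol/L
[H2O2]_original = 0.1413 × 500.0/24.97 = 2.830 mol/L

2.830 mol/L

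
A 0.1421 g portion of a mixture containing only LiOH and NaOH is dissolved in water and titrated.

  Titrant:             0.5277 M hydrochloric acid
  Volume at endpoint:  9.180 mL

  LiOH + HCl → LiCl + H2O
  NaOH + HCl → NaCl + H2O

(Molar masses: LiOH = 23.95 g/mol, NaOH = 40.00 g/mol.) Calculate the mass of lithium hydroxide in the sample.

0.07710 g

n(HCl) = 0.009180 × 0.5277 = 4.844 × 10^-3 mol
Let x = n(LiOH), y = n(NaOH).
Titrant: 1x + 1y = 4.844 × 10^-3;  mass: 23.95x + 40.00y = 0.1421
Solving, x = 3.219 × 10^-3 mol, y = 1.625 × 10^-3 mol
mass of LiOH = 3.219 × 10^-3 × 23.95 = 0.07710 g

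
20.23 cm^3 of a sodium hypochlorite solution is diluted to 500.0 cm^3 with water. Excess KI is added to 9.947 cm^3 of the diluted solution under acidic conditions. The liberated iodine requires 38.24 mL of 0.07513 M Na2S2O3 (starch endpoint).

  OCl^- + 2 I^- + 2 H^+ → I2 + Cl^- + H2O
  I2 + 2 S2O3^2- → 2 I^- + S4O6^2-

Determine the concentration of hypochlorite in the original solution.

n(S2O3^2-) = 0.03824 × 0.07513 = 2.873 × 10^-3 mol
n(I2) = n(S2O3^2-)/2 = 1.436 × 10^-3 mol
n(OCl^-) in the aliquot = 1.436 × 10^-3 mol (1:1 ratio)
[OCl^-]_dilute = 1.436 × 10^-3 / 0.009947 = 0.1444 mol/L
[OCl^-]_original = 0.1444 × 500.0/20.23 = 3.569 mol/L

3.569 M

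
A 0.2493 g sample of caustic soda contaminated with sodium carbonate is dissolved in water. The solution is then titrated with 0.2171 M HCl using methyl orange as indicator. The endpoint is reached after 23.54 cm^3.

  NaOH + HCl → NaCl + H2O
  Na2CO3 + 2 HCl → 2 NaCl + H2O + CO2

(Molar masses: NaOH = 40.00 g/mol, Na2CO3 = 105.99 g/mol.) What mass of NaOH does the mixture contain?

n(HCl) = 0.02354 × 0.2171 = 5.111 × 10^-3 mol
Let x = n(NaOH), y = n(Na2CO3).
Titrant: 1x + 2y = 5.111 × 10^-3;  mass: 40.00x + 105.99y = 0.2493
Solving, x = 1.657 × 10^-3 mol, y = 1.727 × 10^-3 mol
mass of NaOH = 1.657 × 10^-3 × 40.00 = 0.06628 g

0.06628 g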